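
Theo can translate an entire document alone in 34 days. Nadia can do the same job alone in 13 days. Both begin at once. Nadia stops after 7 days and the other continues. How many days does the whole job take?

In the first 7 days the combined rate is 47/442, so 329/442 of the job is done, leaving 113/442.
After Nadia leaves the rate is 1/34 per day; the remaining 113/442 takes 113/13 days.
Total = 7 + 113/13 = 204/13 days.

204/13 days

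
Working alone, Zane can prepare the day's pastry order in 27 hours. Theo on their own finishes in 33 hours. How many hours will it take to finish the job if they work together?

Combined rate: 1/27 + 1/33 = (11 + 9)/297 = 20/297 per hour.
Time = 1 ÷ (20/297) = 297/20 hours.

297/20 hours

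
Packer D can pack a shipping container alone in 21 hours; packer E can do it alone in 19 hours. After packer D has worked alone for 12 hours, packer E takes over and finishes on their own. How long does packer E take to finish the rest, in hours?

In 12 hours packer D does 12/21 = 4/7 of the job, leaving 3/7.
Packer E works at 1/19 per hour, so finishing takes 3/7 ÷ 1/19 = 57/7 hours.

57/7 hours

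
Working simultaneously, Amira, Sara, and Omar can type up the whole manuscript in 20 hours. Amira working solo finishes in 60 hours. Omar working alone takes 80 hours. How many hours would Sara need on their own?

48 hours

Combined rate is 1/20 per hour.
Known contribution: 1/60 + 1/80 = (4 + 3)/240 = 7/240 per hour.
So Sara's rate is 1/20 − 7/240 = 1/48, meaning 48 hours alone.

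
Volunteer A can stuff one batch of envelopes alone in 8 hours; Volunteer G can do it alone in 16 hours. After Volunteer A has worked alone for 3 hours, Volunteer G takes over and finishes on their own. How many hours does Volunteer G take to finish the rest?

In 3 hours Volunteer A does 3/8 of the job, leaving 5/8.
Volunteer G works at 1/16 per hour, so finishing takes 5/8 ÷ 1/16 = 10 hours.

10 hours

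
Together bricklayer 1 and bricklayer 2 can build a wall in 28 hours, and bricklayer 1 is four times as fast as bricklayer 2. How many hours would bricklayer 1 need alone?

35 hours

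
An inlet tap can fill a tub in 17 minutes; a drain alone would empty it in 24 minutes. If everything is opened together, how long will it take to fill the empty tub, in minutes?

408/7 minutes

Net rate = 1/17 − 1/24 = (24 − 17)/408 = 7/408 per minute.
Filling time = 1 ÷ (7/408) = 408/7 minutes.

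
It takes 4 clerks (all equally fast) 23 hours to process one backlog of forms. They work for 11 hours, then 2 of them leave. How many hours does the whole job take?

One clerk does 1/92 of the job per hour.
After 11 hours with 4 clerks, 11/23 is done (12/23 left).
With 2 clerks the rate is 2/92 = 1/46, so the rest takes 12/23 ÷ 1/46 = 24 hours.
Total = 11 + 24 = 35 hours.

35 hours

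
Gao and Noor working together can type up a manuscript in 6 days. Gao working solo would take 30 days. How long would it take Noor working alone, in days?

15/2 days

Combined rate is 1/6 per day.
Known contribution: 1/30 per day.
So Noor's rate is 1/6 − 1/30 = 2/15, meaning 15/2 days alone.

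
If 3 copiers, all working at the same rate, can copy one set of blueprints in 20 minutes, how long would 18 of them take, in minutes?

Total work is 3·20 = 60 copier-minutes.
With 18 copiers: 60/18 = 10/3 minutes.

10/3 minutes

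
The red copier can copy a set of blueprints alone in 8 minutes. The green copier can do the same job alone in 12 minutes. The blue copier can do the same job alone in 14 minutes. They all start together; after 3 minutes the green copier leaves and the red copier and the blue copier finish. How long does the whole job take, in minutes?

In the first 3 minutes the combined rate is 47/168, so 47/56 of the job is done, leaving 9/56.
After the green copier leaves the rate is 11/56 per minute; the remaining 9/56 takes 9/11 minutes.
Total = 3 + 9/11 = 42/11 minutes.

42/11 minutes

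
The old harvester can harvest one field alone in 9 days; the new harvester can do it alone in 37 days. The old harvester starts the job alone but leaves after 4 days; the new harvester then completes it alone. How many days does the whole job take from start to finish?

221/9 days

In 4 days the old harvester does 4/9 of the job, leaving 5/9.
The new harvester works at 1/37 per day, so finishing takes 5/9 ÷ 1/37 = 185/9 days.
Total time = 4 + 185/9 = 221/9 days.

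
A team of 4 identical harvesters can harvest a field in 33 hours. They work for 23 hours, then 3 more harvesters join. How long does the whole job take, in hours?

201/7 hours

One harvester does 1/132 of the job per hour.
After 23 hours with 4 harvesters, 23/33 is done (10/33 left).
With 7 harvesters the rate is 7/132, so the rest takes 10/33 ÷ 7/132 = 40/7 hours.
Total = 23 + 40/7 = 201/7 hours.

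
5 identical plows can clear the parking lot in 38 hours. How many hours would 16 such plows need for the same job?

95/8 hours

Total work is 5·38 = 190 plow-hours.
With 16 plows: 190/16 = 95/8 hours.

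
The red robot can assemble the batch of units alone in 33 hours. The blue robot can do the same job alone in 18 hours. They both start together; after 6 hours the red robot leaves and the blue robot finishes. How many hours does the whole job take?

In the first 6 hours the combined rate is 17/198, so 17/33 of the job is done, leaving 16/33.
After the red robot leaves the rate is 1/18 per hour; the remaining 16/33 takes 96/11 hours.
Total = 6 + 96/11 = 162/11 hours.

162/11 hours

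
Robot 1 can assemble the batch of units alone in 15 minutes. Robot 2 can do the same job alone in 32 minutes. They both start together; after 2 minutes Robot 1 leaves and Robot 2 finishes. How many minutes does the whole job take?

In the first 2 minutes the combined rate is 47/480, so 47/240 of the job is done, leaving 193/240.
After Robot 1 leaves the rate is 1/32 per minute; the remaining 193/240 takes 386/15 minutes.
Total = 2 + 386/15 = 416/15 minutes.

416/15 minutes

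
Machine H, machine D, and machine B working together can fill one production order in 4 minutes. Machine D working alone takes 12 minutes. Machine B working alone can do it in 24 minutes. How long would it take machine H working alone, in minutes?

8 minutes

Combined rate is 1/4 per minute.
Known contribution: 1/12 + 1/24 = (2 + 1)/24 = 3/24 = 1/8 per minute.
So machine H's rate is 1/4 − 1/8 = 1/8, meaning 8 minutes alone.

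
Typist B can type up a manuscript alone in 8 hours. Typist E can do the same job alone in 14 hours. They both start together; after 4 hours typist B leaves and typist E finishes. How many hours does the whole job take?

In the first 4 hours the combined rate is 11/56, so 11/14 of the job is done, leaving 3/14.
After typist B leaves the rate is 1/14 per hour; the remaining 3/14 takes 3 hours.
Total = 4 + 3 = 7 hours.

7 hours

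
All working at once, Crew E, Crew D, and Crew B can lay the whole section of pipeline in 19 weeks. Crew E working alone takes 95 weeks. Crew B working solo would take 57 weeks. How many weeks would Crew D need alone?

285/7 weeks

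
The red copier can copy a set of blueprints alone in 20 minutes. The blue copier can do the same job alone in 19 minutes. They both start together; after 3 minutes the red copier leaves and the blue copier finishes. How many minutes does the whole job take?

In the first 3 minutes the combined rate is 39/380, so 117/380 of the job is done, leaving 263/380.
After the red copier leaves the rate is 1/19 per minute; the remaining 263/380 takes 263/20 minutes.
Total = 3 + 263/20 = 323/20 minutes.

323/20 minutes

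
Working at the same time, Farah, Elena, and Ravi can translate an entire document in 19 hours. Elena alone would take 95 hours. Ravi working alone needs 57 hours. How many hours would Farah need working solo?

285/7 hours

Combined rate is 1/19 per hour.
Known contribution: 1/95 + 1/57 = (3 + 5)/285 = 8/285 per hour.
So Farah's rate is 1/19 − 8/285 = 7/285, meaning 285/7 hours alone.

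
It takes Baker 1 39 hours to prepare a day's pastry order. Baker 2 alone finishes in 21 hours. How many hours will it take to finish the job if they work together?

Combined rate: 1/39 + 1/21 = (7 + 13)/273 = 20/273 per hour.
Time = 1 ÷ (20/273) = 273/20 hours.

273/20 hours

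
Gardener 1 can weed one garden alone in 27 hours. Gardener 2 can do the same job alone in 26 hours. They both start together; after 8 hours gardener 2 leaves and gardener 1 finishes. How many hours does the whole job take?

In the first 8 hours the combined rate is 53/702, so 212/351 of the job is done, leaving 139/351.
After gardener 2 leaves the rate is 1/27 per hour; the remaining 139/351 takes 139/13 hours.
Total = 8 + 139/13 = 243/13 hours.

243/13 hours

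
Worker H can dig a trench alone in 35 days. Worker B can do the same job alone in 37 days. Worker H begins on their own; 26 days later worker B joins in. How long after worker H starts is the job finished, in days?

245/8 days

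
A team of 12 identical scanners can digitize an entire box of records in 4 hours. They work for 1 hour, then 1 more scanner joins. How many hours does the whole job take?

One scanner does 1/48 of the job per hour.
After 1 hour with 12 scanners, 1/4 is done (3/4 left).
With 13 scanners the rate is 13/48, so the rest takes 3/4 ÷ 13/48 = 36/13 hours.
Total = 1 + 36/13 = 49/13 hours.

49/13 hours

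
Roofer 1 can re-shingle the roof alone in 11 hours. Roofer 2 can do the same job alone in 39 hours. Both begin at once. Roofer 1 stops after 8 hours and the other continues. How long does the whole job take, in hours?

117/11 hours

In the first 8 hours the combined rate is 50/429, so 400/429 of the job is done, leaving 29/429.
After roofer 1 leaves the rate is 1/39 per hour; the remaining 29/429 takes 29/11 hours.
Total = 8 + 29/11 = 117/11 hours.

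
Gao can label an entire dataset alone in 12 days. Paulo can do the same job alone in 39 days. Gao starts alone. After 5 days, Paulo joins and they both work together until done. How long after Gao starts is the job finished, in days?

176/17 days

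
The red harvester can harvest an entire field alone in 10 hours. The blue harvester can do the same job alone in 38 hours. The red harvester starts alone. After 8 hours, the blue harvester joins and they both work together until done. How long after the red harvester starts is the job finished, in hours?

115/12 hours

In the first 8 hours the red harvester alone does 8/10 = 4/5 of the job, leaving 1/5.
Once everyone is working, combined rate: 1/10 + 1/38 = (19 + 5)/190 = 24/190 = 12/95 per hour.
Remaining 1/5 at 12/95 per hour takes 19/12 hours.
Total from the start = 8 + 19/12 = 115/12 hours.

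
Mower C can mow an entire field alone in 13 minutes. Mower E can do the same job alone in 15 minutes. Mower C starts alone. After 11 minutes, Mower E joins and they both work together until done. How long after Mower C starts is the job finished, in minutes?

In the first 11 minutes Mower C alone does 11/13 of the job, leaving 2/13.
Once everyone is working, combined rate: 1/13 + 1/15 = (15 + 13)/195 = 28/195 per minute.
Remaining 2/13 at 28/195 per minute takes 15/14 minutes.
Total from the start = 11 + 15/14 = 169/14 minutes.

169/14 minutes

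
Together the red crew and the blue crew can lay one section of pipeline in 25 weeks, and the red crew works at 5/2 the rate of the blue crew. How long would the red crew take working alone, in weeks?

Let the blue crew's rate be r; then the red crew's rate is (5/2)r, so together (5/2 + 1)r = (7/2)r = 1/25.
Thus r = 2/175 per week.
The blue crew alone: 175/2 weeks; the red crew alone: 35 weeks.

35 weeks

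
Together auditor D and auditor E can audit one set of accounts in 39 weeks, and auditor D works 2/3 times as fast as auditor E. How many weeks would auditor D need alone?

Let auditor E's rate be r; then auditor D's rate is (2/3)r, so together (2/3 + 1)r = (5/3)r = 1/39.
Thus r = 1/65 per week.
Auditor E alone: 65 weeks; auditor D alone: 195/2 weeks.

195/2 weeks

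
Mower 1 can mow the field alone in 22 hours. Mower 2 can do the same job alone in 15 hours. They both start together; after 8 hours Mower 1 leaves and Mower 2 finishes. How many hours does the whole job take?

In the first 8 hours the combined rate is 37/330, so 148/165 of the job is done, leaving 17/165.
After Mower 1 leaves the rate is 1/15 per hour; the remaining 17/165 takes 17/11 hours.
Total = 8 + 17/11 = 105/11 hours.

105/11 hours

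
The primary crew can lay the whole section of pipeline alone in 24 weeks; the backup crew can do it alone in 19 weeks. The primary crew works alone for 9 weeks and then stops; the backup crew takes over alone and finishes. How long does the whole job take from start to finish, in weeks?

In 9 weeks the primary crew does 9/24 = 3/8 of the job, leaving 5/8.
The backup crew works at 1/19 per week, so finishing takes 5/8 ÷ 1/19 = 95/8 weeks.
Total time = 9 + 95/8 = 167/8 weeks.

167/8 weeks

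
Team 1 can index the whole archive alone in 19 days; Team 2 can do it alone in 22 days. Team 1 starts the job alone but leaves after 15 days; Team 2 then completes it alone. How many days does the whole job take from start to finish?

373/19 days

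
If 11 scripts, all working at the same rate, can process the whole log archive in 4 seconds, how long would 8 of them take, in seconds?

11/2 seconds

Total work is 11·4 = 44 script-seconds.
With 8 scripts: 44/8 = 11/2 seconds.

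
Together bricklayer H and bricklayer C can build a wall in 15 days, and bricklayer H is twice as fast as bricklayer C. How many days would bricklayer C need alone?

45 days

Let bricklayer C's rate be r; then bricklayer H's rate is 2r, so together (2 + 1)r = 3r = 1/15.
Thus r = 1/45 per day.
Bricklayer C alone: 45 days; bricklayer H alone: 45/2 days.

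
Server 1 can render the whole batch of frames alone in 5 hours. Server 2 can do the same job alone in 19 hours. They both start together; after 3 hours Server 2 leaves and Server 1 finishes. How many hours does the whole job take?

80/19 hours

In the first 3 hours the combined rate is 24/95, so 72/95 of the job is done, leaving 23/95.
After Server 2 leaves the rate is 1/5 per hour; the remaining 23/95 takes 23/19 hours.
Total = 3 + 23/19 = 80/19 hours.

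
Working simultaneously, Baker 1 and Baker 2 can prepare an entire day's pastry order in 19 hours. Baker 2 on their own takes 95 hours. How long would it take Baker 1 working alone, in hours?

Combined rate is 1/19 per hour.
Known contribution: 1/95 per hour.
So Baker 1's rate is 1/19 − 1/95 = 4/95, meaning 95/4 hours alone.

95/4 hours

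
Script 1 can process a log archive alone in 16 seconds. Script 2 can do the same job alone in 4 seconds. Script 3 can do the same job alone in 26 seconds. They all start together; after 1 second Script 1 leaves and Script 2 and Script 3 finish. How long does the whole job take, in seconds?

In the first 1 second the combined rate is 73/208, so 73/208 of the job is done, leaving 135/208.
After Script 1 leaves the rate is 15/52 per second; the remaining 135/208 takes 9/4 seconds.
Total = 1 + 9/4 = 13/4 seconds.

13/4 seconds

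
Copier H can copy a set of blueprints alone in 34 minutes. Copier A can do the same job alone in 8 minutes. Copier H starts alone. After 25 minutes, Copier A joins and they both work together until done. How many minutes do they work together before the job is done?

12/7 minutes

In the first 25 minutes Copier H alone does 25/34 of the job, leaving 9/34.
Once everyone is working, combined rate: 1/34 + 1/8 = (4 + 17)/136 = 21/136 per minute.
Remaining 9/34 at 21/136 per minute takes 12/7 minutes.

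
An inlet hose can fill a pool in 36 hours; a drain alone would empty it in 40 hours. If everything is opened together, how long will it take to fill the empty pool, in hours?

Net rate = 1/36 − 1/40 = (10 − 9)/360 = 1/360 per hour.
Filling time = 1 ÷ (1/360) = 360 hours.

360 hours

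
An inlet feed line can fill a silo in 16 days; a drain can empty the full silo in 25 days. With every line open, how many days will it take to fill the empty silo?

Net rate = 1/16 − 1/25 = (25 − 16)/400 = 9/400 per day.
Filling time = 1 ÷ (9/400) = 400/9 days.

400/9 days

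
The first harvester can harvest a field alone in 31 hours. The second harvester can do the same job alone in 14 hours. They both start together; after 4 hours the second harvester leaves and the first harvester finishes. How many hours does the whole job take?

155/7 hours

In the first 4 hours the combined rate is 45/434, so 90/217 of the job is done, leaving 127/217.
After the second harvester leaves the rate is 1/31 per hour; the remaining 127/217 takes 127/7 hours.
Total = 4 + 127/7 = 155/7 hours.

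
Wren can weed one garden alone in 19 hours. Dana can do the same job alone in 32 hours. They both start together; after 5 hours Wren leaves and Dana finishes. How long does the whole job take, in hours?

In the first 5 hours the combined rate is 51/608, so 255/608 of the job is done, leaving 353/608.
After Wren leaves the rate is 1/32 per hour; the remaining 353/608 takes 353/19 hours.
Total = 5 + 353/19 = 448/19 hours.

448/19 hours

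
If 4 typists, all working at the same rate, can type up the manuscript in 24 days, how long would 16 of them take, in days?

6 days

Total work is 4·24 = 96 typist-days.
With 16 typists: 96/16 = 6 days.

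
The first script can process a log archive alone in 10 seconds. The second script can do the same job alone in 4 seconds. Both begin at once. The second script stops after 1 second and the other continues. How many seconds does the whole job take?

15/2 seconds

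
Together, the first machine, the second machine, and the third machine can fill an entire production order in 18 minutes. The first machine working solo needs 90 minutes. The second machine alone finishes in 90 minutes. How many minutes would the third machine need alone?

30 minutes

Combined rate is 1/18 per minute.
Known contribution: 1/90 + 1/90 = (1 + 1)/90 = 2/90 = 1/45 per minute.
So the third machine's rate is 1/18 − 1/45 = 1/30, meaning 30 minutes alone.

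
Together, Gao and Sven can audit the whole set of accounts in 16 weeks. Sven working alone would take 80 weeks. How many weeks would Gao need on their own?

20 weeks

Combined rate is 1/16 per week.
Known contribution: 1/80 per week.
So Gao's rate is 1/16 − 1/80 = 1/20, meaning 20 weeks alone.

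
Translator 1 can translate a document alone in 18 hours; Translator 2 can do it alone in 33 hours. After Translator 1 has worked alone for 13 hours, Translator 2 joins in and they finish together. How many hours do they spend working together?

55/17 hours

In 13 hours Translator 1 does 13/18 of the job, leaving 5/18.
Translator 1 and Translator 2 together work at 17/198 per hour, so finishing takes 5/18 ÷ 17/198 = 55/17 hours.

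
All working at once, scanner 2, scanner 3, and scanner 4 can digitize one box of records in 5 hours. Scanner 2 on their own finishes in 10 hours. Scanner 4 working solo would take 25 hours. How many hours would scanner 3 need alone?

Combined rate is 1/5 per hour.
Known contribution: 1/10 + 1/25 = (5 + 2)/50 = 7/50 per hour.
So scanner 3's rate is 1/5 − 7/50 = 3/50, meaning 50/3 hours alone.

50/3 hours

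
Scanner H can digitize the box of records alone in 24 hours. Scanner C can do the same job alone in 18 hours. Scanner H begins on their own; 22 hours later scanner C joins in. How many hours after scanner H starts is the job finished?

In the first 22 hours scanner H alone does 22/24 = 11/12 of the job, leaving 1/12.
Once everyone is working, combined rate: 1/24 + 1/18 = (3 + 4)/72 = 7/72 per hour.
Remaining 1/12 at 7/72 per hour takes 6/7 hours.
Total from the start = 22 + 6/7 = 160/7 hours.

160/7 hours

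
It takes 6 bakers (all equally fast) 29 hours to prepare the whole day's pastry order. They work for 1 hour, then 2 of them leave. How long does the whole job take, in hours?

One baker does 1/174 of the job per hour.
After 1 hour with 6 bakers, 1/29 is done (28/29 left).
With 4 bakers the rate is 4/174 = 2/87, so the rest takes 28/29 ÷ 2/87 = 42 hours.
Total = 1 + 42 = 43 hours.

43 hours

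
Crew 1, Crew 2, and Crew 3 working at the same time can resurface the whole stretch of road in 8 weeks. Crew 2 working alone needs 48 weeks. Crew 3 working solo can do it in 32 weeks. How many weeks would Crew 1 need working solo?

Combined rate is 1/8 per week.
Known contribution: 1/48 + 1/32 = (2 + 3)/96 = 5/96 per week.
So Crew 1's rate is 1/8 − 5/96 = 7/96, meaning 96/7 weeks alone.

96/7 weeks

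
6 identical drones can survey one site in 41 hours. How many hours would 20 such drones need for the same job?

Total work is 6·41 = 246 drone-hours.
With 20 drones: 246/20 = 123/10 hours.

123/10 hours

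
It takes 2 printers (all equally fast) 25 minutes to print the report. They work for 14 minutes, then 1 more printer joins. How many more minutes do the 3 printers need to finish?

22/3 minutes

One printer does 1/50 of the job per minute.
After 14 minutes with 2 printers, 14/25 is done (11/25 left).
With 3 printers the rate is 3/50, so the rest takes 11/25 ÷ 3/50 = 22/3 minutes.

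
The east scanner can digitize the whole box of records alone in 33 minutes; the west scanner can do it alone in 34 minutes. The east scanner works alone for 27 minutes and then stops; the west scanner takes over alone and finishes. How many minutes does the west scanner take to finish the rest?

68/11 minutes

In 27 minutes the east scanner does 27/33 = 9/11 of the job, leaving 2/11.
The west scanner works at 1/34 per minute, so finishing takes 2/11 ÷ 1/34 = 68/11 minutes.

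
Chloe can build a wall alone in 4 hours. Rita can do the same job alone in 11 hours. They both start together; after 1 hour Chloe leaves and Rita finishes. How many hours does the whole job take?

In the first 1 hour the combined rate is 15/44, so 15/44 of the job is done, leaving 29/44.
After Chloe leaves the rate is 1/11 per hour; the remaining 29/44 takes 29/4 hours.
Total = 1 + 29/4 = 33/4 hours.

33/4 hours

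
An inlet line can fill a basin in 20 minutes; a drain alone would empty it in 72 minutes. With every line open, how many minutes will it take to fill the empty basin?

360/13 minutes

Net rate = 1/20 − 1/72 = (18 − 5)/360 = 13/360 per minute.
Filling time = 1 ÷ (13/360) = 360/13 minutes.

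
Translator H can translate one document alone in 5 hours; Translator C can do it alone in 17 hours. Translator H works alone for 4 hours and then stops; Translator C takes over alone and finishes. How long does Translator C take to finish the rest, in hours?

17/5 hours

In 4 hours Translator H does 4/5 of the job, leaving 1/5.
Translator C works at 1/17 per hour, so finishing takes 1/5 ÷ 1/17 = 17/5 hours.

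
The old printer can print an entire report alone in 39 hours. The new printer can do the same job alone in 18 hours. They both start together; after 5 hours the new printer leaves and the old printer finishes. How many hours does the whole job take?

In the first 5 hours the combined rate is 19/234, so 95/234 of the job is done, leaving 139/234.
After the new printer leaves the rate is 1/39 per hour; the remaining 139/234 takes 139/6 hours.
Total = 5 + 139/6 = 169/6 hours.

169/6 hours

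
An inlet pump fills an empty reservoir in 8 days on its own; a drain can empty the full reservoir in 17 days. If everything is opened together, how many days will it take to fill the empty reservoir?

136/9 days

Net rate = 1/8 − 1/17 = (17 − 8)/136 = 9/136 per day.
Filling time = 1 ÷ (9/136) = 136/9 days.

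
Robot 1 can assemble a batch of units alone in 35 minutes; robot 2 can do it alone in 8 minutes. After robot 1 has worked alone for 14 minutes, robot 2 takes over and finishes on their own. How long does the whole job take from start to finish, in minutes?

In 14 minutes robot 1 does 14/35 = 2/5 of the job, leaving 3/5.
Robot 2 works at 1/8 per minute, so finishing takes 3/5 ÷ 1/8 = 24/5 minutes.
Total time = 14 + 24/5 = 94/5 minutes.

94/5 minutes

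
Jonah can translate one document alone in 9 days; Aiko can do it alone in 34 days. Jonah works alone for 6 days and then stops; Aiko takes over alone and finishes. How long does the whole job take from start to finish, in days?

52/3 days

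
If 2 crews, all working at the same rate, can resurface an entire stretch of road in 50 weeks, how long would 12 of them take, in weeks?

Total work is 2·50 = 100 crew-weeks.
With 12 crews: 100/12 = 25/3 weeks.

25/3 weeks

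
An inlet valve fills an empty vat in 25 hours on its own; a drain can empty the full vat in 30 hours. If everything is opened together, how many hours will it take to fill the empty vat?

150 hours

Net rate = 1/25 − 1/30 = (6 − 5)/150 = 1/150 per hour.
Filling time = 1 ÷ (1/150) = 150 hours.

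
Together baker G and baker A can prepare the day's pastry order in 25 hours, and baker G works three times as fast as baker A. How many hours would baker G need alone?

Let baker A's rate be r; then baker G's rate is 3r, so together (3 + 1)r = 4r = 1/25.
Thus r = 1/100 per hour.
Baker A alone: 100 hours; baker G alone: 100/3 hours.

100/3 hours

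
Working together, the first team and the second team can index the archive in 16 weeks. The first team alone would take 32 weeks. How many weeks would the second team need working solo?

Combined rate is 1/16 per week.
Known contribution: 1/32 per week.
So the second team's rate is 1/16 − 1/32 = 1/32, meaning 32 weeks alone.

32 weeks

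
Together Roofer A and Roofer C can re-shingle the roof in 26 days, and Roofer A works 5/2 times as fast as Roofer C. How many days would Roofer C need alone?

91 days

Let Roofer C's rate be r; then Roofer A's rate is (5/2)r, so together (5/2 + 1)r = (7/2)r = 1/26.
Thus r = 1/91 per day.
Roofer C alone: 91 days; Roofer A alone: 182/5 days.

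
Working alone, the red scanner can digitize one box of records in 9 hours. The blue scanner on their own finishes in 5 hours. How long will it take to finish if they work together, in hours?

45/14 hours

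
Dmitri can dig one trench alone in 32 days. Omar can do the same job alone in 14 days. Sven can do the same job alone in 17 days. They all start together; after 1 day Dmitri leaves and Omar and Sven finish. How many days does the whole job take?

In the first 1 day the combined rate is 615/3808, so 615/3808 of the job is done, leaving 3193/3808.
After Dmitri leaves the rate is 31/238 per day; the remaining 3193/3808 takes 103/16 days.
Total = 1 + 103/16 = 119/16 days.

119/16 days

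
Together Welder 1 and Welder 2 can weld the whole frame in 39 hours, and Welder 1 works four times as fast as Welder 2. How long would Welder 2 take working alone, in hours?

195 hours

Let Welder 2's rate be r; then Welder 1's rate is 4r, so together (4 + 1)r = 5r = 1/39.
Thus r = 1/195 per hour.
Welder 2 alone: 195 hours; Welder 1 alone: 195/4 hours.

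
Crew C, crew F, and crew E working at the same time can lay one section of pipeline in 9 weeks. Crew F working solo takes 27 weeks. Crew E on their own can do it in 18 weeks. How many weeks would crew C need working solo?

Combined rate is 1/9 per week.
Known contribution: 1/27 + 1/18 = (2 + 3)/54 = 5/54 per week.
So crew C's rate is 1/9 − 5/54 = 1/54, meaning 54 weeks alone.

54 weeks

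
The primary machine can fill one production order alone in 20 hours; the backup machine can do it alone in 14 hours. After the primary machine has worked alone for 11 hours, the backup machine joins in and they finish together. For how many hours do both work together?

In 11 hours the primary machine does 11/20 of the job, leaving 9/20.
The primary machine and the backup machine together work at 17/140 per hour, so finishing takes 9/20 ÷ 17/140 = 63/17 hours.

63/17 hours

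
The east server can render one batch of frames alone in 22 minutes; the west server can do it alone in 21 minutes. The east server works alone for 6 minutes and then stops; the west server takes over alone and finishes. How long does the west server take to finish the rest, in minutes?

168/11 minutes

In 6 minutes the east server does 6/22 = 3/11 of the job, leaving 8/11.
The west server works at 1/21 per minute, so finishing takes 8/11 ÷ 1/21 = 168/11 minutes.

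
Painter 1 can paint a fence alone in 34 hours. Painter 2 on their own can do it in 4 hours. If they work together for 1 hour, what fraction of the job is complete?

19/68

Combined rate: 1/34 + 1/4 = (2 + 17)/68 = 19/68 per hour.
In 1 hour they complete 1·19/68 = 19/68 of the job.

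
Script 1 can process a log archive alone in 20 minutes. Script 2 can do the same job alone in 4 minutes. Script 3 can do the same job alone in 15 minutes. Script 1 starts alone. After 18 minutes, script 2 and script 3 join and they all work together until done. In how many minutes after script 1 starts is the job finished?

201/11 minutes

In the first 18 minutes script 1 alone does 18/20 = 9/10 of the job, leaving 1/10.
Once everyone is working, combined rate: 1/20 + 1/4 + 1/15 = (3 + 15 + 4)/60 = 22/60 = 11/30 per minute.
Remaining 1/10 at 11/30 per minute takes 3/11 minutes.
Total from the start = 18 + 3/11 = 201/11 minutes.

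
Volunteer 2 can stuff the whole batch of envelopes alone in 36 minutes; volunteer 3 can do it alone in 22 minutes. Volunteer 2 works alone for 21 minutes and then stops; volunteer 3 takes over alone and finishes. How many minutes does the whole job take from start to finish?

181/6 minutes

In 21 minutes volunteer 2 does 21/36 = 7/12 of the job, leaving 5/12.
Volunteer 3 works at 1/22 per minute, so finishing takes 5/12 ÷ 1/22 = 55/6 minutes.
Total time = 21 + 55/6 = 181/6 minutes.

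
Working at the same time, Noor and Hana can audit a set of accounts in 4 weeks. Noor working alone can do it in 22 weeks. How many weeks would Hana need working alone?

Combined rate is 1/4 per week.
Known contribution: 1/22 per week.
So Hana's rate is 1/4 − 1/22 = 9/44, meaning 44/9 weeks alone.

44/9 weeks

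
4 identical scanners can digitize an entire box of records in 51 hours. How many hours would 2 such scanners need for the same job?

Total work is 4·51 = 204 scanner-hours.
With 2 scanners: 204/2 = 102 hours.

102 hours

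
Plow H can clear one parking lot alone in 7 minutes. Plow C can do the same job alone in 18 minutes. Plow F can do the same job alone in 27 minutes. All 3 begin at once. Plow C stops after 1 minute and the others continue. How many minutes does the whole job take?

In the first 1 minute the combined rate is 89/378, so 89/378 of the job is done, leaving 289/378.
After Plow C leaves the rate is 34/189 per minute; the remaining 289/378 takes 17/4 minutes.
Total = 1 + 17/4 = 21/4 minutes.

21/4 minutes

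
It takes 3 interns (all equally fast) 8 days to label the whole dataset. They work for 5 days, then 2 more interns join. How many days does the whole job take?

34/5 days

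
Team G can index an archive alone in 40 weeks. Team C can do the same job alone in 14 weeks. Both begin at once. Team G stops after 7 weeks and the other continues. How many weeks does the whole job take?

In the first 7 weeks the combined rate is 27/280, so 27/40 of the job is done, leaving 13/40.
After Team G leaves the rate is 1/14 per week; the remaining 13/40 takes 91/20 weeks.
Total = 7 + 91/20 = 231/20 weeks.

231/20 weeks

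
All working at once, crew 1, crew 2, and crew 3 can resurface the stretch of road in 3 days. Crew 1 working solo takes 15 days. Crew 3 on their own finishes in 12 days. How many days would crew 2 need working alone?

60/11 days

Combined rate is 1/3 per day.
Known contribution: 1/15 + 1/12 = (4 + 5)/60 = 9/60 = 3/20 per day.
So crew 2's rate is 1/3 − 3/20 = 11/60, meaning 60/11 days alone.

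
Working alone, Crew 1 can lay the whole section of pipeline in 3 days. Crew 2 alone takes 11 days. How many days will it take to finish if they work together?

33/14 days

Combined rate: 1/3 + 1/11 = (11 + 3)/33 = 14/33 per day.
Time = 1 ÷ (14/33) = 33/14 days.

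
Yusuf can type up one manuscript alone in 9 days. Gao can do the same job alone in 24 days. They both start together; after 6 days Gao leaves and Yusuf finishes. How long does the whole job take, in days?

27/4 days

In the first 6 days the combined rate is 11/72, so 11/12 of the job is done, leaving 1/12.
After Gao leaves the rate is 1/9 per day; the remaining 1/12 takes 3/4 days.
Total = 6 + 3/4 = 27/4 days.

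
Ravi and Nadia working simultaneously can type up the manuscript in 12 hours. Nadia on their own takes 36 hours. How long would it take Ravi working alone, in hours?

Combined rate is 1/12 per hour.
Known contribution: 1/36 per hour.
So Ravi's rate is 1/12 − 1/36 = 1/18, meaning 18 hours alone.

18 hours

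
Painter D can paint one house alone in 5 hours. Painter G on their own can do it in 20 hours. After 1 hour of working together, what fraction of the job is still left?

Combined rate: 1/5 + 1/20 = (4 + 1)/20 = 5/20 = 1/4 per hour.
In 1 hour they complete 1·1/4 = 1/4 of the job.
So 3/4 remains.

3/4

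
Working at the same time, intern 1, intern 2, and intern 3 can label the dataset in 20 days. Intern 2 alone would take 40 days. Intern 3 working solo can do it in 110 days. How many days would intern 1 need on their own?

440/7 days

Combined rate is 1/20 per day.
Known contribution: 1/40 + 1/110 = (11 + 4)/440 = 15/440 = 3/88 per day.
So intern 1's rate is 1/20 − 3/88 = 7/440, meaning 440/7 days alone.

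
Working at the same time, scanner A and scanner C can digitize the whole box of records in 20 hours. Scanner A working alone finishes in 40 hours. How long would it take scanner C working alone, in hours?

40 hours

Combined rate is 1/20 per hour.
Known contribution: 1/40 per hour.
So scanner C's rate is 1/20 − 1/40 = 1/40, meaning 40 hours alone.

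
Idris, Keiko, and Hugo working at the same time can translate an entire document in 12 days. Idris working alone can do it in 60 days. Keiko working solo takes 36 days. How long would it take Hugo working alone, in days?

Combined rate is 1/12 per day.
Known contribution: 1/60 + 1/36 = (3 + 5)/180 = 8/180 = 2/45 per day.
So Hugo's rate is 1/12 − 2/45 = 7/180, meaning 180/7 days alone.

180/7 days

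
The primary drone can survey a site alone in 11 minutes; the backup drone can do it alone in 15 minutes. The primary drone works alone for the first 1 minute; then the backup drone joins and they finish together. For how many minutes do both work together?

75/13 minutes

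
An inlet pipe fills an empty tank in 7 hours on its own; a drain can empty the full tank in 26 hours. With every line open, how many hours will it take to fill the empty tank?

Net rate = 1/7 − 1/26 = (26 − 7)/182 = 19/182 per hour.
Filling time = 1 ÷ (19/182) = 182/19 hours.

182/19 hours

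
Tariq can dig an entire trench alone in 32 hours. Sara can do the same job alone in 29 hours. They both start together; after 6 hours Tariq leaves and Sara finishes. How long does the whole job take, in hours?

377/16 hours

In the first 6 hours the combined rate is 61/928, so 183/464 of the job is done, leaving 281/464.
After Tariq leaves the rate is 1/29 per hour; the remaining 281/464 takes 281/16 hours.
Total = 6 + 281/16 = 377/16 hours.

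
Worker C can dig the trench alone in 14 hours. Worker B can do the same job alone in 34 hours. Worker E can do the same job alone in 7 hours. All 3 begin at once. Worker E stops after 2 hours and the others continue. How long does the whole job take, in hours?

In the first 2 hours the combined rate is 29/119, so 58/119 of the job is done, leaving 61/119.
After Worker E leaves the rate is 12/119 per hour; the remaining 61/119 takes 61/12 hours.
Total = 2 + 61/12 = 85/12 hours.

85/12 hours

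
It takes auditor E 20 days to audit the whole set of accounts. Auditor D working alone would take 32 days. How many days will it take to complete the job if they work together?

160/13 days

Combined rate: 1/20 + 1/32 = (8 + 5)/160 = 13/160 per day.
Time = 1 ÷ (13/160) = 160/13 days.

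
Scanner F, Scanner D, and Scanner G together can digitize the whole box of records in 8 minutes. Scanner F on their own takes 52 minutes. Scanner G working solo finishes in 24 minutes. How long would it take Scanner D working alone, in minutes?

78/5 minutes

Combined rate is 1/8 per minute.
Known contribution: 1/52 + 1/24 = (6 + 13)/312 = 19/312 per minute.
So Scanner D's rate is 1/8 − 19/312 = 5/78, meaning 78/5 minutes alone.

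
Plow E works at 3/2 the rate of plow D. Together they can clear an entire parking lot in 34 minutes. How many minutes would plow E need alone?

170/3 minutes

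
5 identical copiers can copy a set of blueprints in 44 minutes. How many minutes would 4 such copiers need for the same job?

Total work is 5·44 = 220 copier-minutes.
With 4 copiers: 220/4 = 55 minutes.

55 minutes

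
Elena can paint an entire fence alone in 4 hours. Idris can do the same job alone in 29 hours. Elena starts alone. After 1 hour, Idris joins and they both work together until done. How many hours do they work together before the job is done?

29/11 hours

In the first 1 hour Elena alone does 1/4 of the job, leaving 3/4.
Once everyone is working, combined rate: 1/4 + 1/29 = (29 + 4)/116 = 33/116 per hour.
Remaining 3/4 at 33/116 per hour takes 29/11 hours.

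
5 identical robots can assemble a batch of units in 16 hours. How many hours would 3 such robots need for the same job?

Total work is 5·16 = 80 robot-hours.
With 3 robots: 80/3 hours.

80/3 hours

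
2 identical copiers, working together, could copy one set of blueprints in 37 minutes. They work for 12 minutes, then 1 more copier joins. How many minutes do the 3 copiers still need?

One copier does 1/74 of the job per minute.
After 12 minutes with 2 copiers, 12/37 is done (25/37 left).
With 3 copiers the rate is 3/74, so the rest takes 25/37 ÷ 3/74 = 50/3 minutes.

50/3 minutes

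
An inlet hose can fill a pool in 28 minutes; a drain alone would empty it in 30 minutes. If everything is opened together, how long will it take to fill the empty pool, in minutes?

420 minutes

Net rate = 1/28 − 1/30 = (15 − 14)/420 = 1/420 per minute.
Filling time = 1 ÷ (1/420) = 420 minutes.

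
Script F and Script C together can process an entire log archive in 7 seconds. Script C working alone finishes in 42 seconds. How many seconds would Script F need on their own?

42/5 seconds

Combined rate is 1/7 per second.
Known contribution: 1/42 per second.
So Script F's rate is 1/7 − 1/42 = 5/42, meaning 42/5 seconds alone.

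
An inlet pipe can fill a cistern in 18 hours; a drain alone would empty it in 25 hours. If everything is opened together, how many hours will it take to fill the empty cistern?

450/7 hours

Net rate = 1/18 − 1/25 = (25 − 18)/450 = 7/450 per hour.
Filling time = 1 ÷ (7/450) = 450/7 hours.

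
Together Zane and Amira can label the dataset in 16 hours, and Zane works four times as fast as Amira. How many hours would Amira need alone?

80 hours

Let Amira's rate be r; then Zane's rate is 4r, so together (4 + 1)r = 5r = 1/16.
Thus r = 1/80 per hour.
Amira alone: 80 hours; Zane alone: 20 hours.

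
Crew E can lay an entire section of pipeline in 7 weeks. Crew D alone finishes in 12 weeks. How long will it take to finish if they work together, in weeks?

84/19 weeks

With two workers the combined time is the product over the sum: 7·12/(7+12) = 84/19 weeks.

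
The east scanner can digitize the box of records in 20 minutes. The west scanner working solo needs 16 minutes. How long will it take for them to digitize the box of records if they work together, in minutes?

Combined rate: 1/20 + 1/16 = (4 + 5)/80 = 9/80 per minute.
Time = 1 ÷ (9/80) = 80/9 minutes.

80/9 minutes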